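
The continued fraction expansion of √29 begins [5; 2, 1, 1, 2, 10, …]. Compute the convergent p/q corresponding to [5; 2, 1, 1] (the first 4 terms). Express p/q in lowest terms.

Collapse the nested fraction from the inside out:
Start with 1.
1 + 1/(1/1) = 1 + 1/1 = 2/1
2 + 1/(2/1) = 2 + 1/2 = 5/2
5 + 1/(5/2) = 5 + 2/5 = 27/5

27/5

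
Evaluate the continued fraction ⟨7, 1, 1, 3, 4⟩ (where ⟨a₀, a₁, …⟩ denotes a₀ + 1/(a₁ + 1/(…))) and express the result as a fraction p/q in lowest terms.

Start with 4.
3 + 1/(4/1) = 3 + 1/4 = 13/4
1 + 1/(13/4) = 1 + 4/13 = 17/13
1 + 1/(17/13) = 1 + 13/17 = 30/17
7 + 1/(30/17) = 7 + 17/30 = 227/30

227/30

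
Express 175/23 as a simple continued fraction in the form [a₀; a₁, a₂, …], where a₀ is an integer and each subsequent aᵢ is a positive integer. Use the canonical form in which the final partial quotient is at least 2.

[7; 1, 1, 1, 1, 4]

175 ÷ 23 → quotient 7, remainder 14
23 ÷ 14 → quotient 1, remainder 9
14 ÷ 9 → quotient 1, remainder 5
9 ÷ 5 → quotient 1, remainder 4
5 ÷ 4 → quotient 1, remainder 1
4 ÷ 1 → quotient 4, remainder 0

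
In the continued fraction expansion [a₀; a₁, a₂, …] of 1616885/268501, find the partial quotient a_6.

6

Run the Euclidean algorithm, recording each quotient:
⌊1616885/268501⌋ = 6, remainder 5879
⌊268501/5879⌋ = 45, remainder 3946
⌊5879/3946⌋ = 1, remainder 1933
⌊3946/1933⌋ = 2, remainder 80
⌊1933/80⌋ = 24, remainder 13
⌊80/13⌋ = 6, remainder 2
⌊13/2⌋ = 6, remainder 1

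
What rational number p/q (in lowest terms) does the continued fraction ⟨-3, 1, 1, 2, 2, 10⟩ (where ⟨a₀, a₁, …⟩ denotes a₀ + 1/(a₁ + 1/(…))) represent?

Use the convergent recurrence hₖ = aₖ·hₖ₋₁ + hₖ₋₂ (and likewise for the denominators kₖ):
a_0 = -3: -3/1
a_1 = 1: -2/1
a_2 = 1: -5/2
a_3 = 2: -12/5
a_4 = 2: -29/12
a_5 = 10: -302/125

-302/125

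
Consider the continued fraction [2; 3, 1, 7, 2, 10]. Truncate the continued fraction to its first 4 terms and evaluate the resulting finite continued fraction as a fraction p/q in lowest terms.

70/31

Build up convergents one term at a time:
a_0 = 2: 2/1
a_1 = 3: 7/3
a_2 = 1: 9/4
a_3 = 7: 70/31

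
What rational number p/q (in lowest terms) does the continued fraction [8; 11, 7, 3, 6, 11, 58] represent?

8117153/1003382

Use the convergent recurrence hₖ = aₖ·hₖ₋₁ + hₖ₋₂ (and likewise for the denominators kₖ):
a_0 = 8: 8/1
a_1 = 11: 89/11
a_2 = 7: 631/78
a_3 = 3: 1982/245
a_4 = 6: 12523/1548
a_5 = 11: 139735/17273
a_6 = 58: 8117153/1003382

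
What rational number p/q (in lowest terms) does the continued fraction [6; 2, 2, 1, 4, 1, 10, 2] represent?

5821/906

Use the convergent recurrence hₖ = aₖ·hₖ₋₁ + hₖ₋₂ (and likewise for the denominators kₖ):
a_0 = 6: 6/1
a_1 = 2: 13/2
a_2 = 2: 32/5
a_3 = 1: 45/7
a_4 = 4: 212/33
a_5 = 1: 257/40
a_6 = 10: 2782/433
a_7 = 2: 5821/906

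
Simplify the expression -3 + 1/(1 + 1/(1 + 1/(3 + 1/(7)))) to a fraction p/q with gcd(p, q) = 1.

a_0 = -3: -3/1
a_1 = 1: -2/1
a_2 = 1: -5/2
a_3 = 3: -17/7
a_4 = 7: -124/51

-124/51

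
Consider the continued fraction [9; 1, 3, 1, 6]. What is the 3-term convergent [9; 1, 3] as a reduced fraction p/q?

Collapse the nested fraction from the inside out:
Start with 3.
1 + 1/(3/1) = 1 + 1/3 = 4/3
9 + 1/(4/3) = 9 + 3/4 = 39/4

39/4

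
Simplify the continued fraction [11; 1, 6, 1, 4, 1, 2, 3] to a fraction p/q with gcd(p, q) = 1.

5295/446

a_0 = 11: 11/1
a_1 = 1: 12/1
a_2 = 6: 83/7
a_3 = 1: 95/8
a_4 = 4: 463/39
a_5 = 1: 558/47
a_6 = 2: 1579/133
a_7 = 3: 5295/446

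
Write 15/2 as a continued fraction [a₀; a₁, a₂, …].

[7; 2]

15 ÷ 2 → quotient 7, remainder 1
2 ÷ 1 → quotient 2, remainder 0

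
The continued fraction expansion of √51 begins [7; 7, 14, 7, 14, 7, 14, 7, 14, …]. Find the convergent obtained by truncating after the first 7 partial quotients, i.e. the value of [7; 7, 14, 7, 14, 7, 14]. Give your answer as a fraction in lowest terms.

Work from the innermost term outward:
Start with 14.
7 + 1/(14/1) = 7 + 1/14 = 99/14
14 + 1/(99/14) = 14 + 14/99 = 1400/99
7 + 1/(1400/99) = 7 + 99/1400 = 9899/1400
14 + 1/(9899/1400) = 14 + 1400/9899 = 139986/9899
7 + 1/(139986/9899) = 7 + 9899/139986 = 989801/139986
7 + 1/(989801/139986) = 7 + 139986/989801 = 7068593/989801

7068593/989801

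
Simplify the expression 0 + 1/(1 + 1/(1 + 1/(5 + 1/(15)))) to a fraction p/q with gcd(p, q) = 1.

91/167

Start with 15.
5 + 1/(15/1) = 5 + 1/15 = 76/15
1 + 1/(76/15) = 1 + 15/76 = 91/76
1 + 1/(91/76) = 1 + 76/91 = 167/91
0 + 1/(167/91) = 0 + 91/167 = 91/167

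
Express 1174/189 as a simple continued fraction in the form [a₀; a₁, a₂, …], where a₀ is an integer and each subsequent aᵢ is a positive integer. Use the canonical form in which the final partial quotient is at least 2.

[6; 4, 1, 2, 1, 1, 1, 3]

⌊1174/189⌋ = 6, remainder 40
⌊189/40⌋ = 4, remainder 29
⌊40/29⌋ = 1, remainder 11
⌊29/11⌋ = 2, remainder 7
⌊11/7⌋ = 1, remainder 4
⌊7/4⌋ = 1, remainder 3
⌊4/3⌋ = 1, remainder 1
⌊3/1⌋ = 3, remainder 0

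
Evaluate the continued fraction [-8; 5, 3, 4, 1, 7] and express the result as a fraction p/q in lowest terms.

-5187/664

Collapse the nested fraction from the inside out:
Start with 7.
1 + 1/(7/1) = 1 + 1/7 = 8/7
4 + 1/(8/7) = 4 + 7/8 = 39/8
3 + 1/(39/8) = 3 + 8/39 = 125/39
5 + 1/(125/39) = 5 + 39/125 = 664/125
-8 + 1/(664/125) = -8 + 125/664 = -5187/664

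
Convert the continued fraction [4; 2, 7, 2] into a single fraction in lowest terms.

143/32

Work from the innermost term outward:
Start with 2.
7 + 1/(2/1) = 7 + 1/2 = 15/2
2 + 1/(15/2) = 2 + 2/15 = 32/15
4 + 1/(32/15) = 4 + 15/32 = 143/32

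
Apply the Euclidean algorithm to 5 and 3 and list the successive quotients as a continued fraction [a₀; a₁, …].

Run the Euclidean algorithm, recording each quotient:
⌊5/3⌋ = 1, remainder 2
⌊3/2⌋ = 1, remainder 1
⌊2/1⌋ = 2, remainder 0

[1; 1, 2]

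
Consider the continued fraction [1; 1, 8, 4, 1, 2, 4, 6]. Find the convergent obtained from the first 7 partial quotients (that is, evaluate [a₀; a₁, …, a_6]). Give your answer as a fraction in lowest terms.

Start with 4.
2 + 1/(4/1) = 2 + 1/4 = 9/4
1 + 1/(9/4) = 1 + 4/9 = 13/9
4 + 1/(13/9) = 4 + 9/13 = 61/13
8 + 1/(61/13) = 8 + 13/61 = 501/61
1 + 1/(501/61) = 1 + 61/501 = 562/501
1 + 1/(562/501) = 1 + 501/562 = 1063/562

1063/562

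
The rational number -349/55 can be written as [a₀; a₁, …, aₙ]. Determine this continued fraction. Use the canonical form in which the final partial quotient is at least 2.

-349 = -7·55 + 36, so a_0 = -7
55 = 1·36 + 19, so a_1 = 1
36 = 1·19 + 17, so a_2 = 1
19 = 1·17 + 2, so a_3 = 1
17 = 8·2 + 1, so a_4 = 8
2 = 2·1 + 0, so a_5 = 2

[-7; 1, 1, 1, 8, 2]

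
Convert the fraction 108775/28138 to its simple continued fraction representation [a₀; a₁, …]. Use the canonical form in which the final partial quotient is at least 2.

108775 ÷ 28138 → quotient 3, remainder 24361
28138 ÷ 24361 → quotient 1, remainder 3777
24361 ÷ 3777 → quotient 6, remainder 1699
3777 ÷ 1699 → quotient 2, remainder 379
1699 ÷ 379 → quotient 4, remainder 183
379 ÷ 183 → quotient 2, remainder 13
183 ÷ 13 → quotient 14, remainder 1
13 ÷ 1 → quotient 13, remainder 0

[3; 1, 6, 2, 4, 2, 14, 13]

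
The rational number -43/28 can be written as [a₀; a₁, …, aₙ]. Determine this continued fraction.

Apply division with remainder until the remainder is 0:
⌊-43/28⌋ = -2, remainder 13
⌊28/13⌋ = 2, remainder 2
⌊13/2⌋ = 6, remainder 1
⌊2/1⌋ = 2, remainder 0

[-2; 2, 6, 2]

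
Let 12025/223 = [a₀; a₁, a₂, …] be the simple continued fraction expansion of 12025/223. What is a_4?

12025 = 53·223 + 206, so a_0 = 53
223 = 1·206 + 17, so a_1 = 1
206 = 12·17 + 2, so a_2 = 12
17 = 8·2 + 1, so a_3 = 8
2 = 2·1 + 0, so a_4 = 2

2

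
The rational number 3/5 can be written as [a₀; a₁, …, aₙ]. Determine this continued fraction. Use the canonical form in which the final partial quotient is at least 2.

Run the Euclidean algorithm, recording each quotient:
3 = 0·5 + 3, so a_0 = 0
5 = 1·3 + 2, so a_1 = 1
3 = 1·2 + 1, so a_2 = 1
2 = 2·1 + 0, so a_3 = 2

[0; 1, 1, 2]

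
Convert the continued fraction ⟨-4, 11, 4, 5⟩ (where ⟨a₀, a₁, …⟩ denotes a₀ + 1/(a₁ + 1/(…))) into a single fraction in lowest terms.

-923/236

Build up convergents one term at a time:
a_0 = -4: -4/1
a_1 = 11: -43/11
a_2 = 4: -176/45
a_3 = 5: -923/236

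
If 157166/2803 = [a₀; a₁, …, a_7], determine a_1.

Apply division with remainder until the remainder is 0:
157166 ÷ 2803 → quotient 56, remainder 198
2803 ÷ 198 → quotient 14, remainder 31

14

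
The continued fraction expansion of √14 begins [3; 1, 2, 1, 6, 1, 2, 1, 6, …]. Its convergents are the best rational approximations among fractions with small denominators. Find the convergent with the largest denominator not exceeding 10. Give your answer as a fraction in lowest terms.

15/4

a_0 = 3: 3/1  (≤ bound)
a_1 = 1: 4/1  (≤ bound)
a_2 = 2: 11/3  (≤ bound)
a_3 = 1: 15/4  (≤ bound)
a_4 = 6: 101/27  (> 10, stop)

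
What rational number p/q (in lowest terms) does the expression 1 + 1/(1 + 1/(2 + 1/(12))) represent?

Start with 12.
2 + 1/(12/1) = 2 + 1/12 = 25/12
1 + 1/(25/12) = 1 + 12/25 = 37/25
1 + 1/(37/25) = 1 + 25/37 = 62/37

62/37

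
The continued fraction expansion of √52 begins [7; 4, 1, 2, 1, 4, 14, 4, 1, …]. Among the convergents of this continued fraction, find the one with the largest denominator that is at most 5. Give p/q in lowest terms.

a_0 = 7: 7/1  (≤ bound)
a_1 = 4: 29/4  (≤ bound)
a_2 = 1: 36/5  (≤ bound)
a_3 = 2: 101/14  (> 5, stop)

36/5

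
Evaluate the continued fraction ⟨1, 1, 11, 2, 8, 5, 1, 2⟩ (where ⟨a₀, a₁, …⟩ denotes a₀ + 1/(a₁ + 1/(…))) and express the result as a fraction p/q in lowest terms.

7063/3679

Work from the innermost term outward:
Start with 2.
1 + 1/(2/1) = 1 + 1/2 = 3/2
5 + 1/(3/2) = 5 + 2/3 = 17/3
8 + 1/(17/3) = 8 + 3/17 = 139/17
2 + 1/(139/17) = 2 + 17/139 = 295/139
11 + 1/(295/139) = 11 + 139/295 = 3384/295
1 + 1/(3384/295) = 1 + 295/3384 = 3679/3384
1 + 1/(3679/3384) = 1 + 3384/3679 = 7063/3679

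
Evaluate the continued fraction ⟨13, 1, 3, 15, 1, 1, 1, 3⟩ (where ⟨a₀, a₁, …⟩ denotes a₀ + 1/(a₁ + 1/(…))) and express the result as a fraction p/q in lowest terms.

9614/699

Build up convergents one term at a time:
a_0 = 13: 13/1
a_1 = 1: 14/1
a_2 = 3: 55/4
a_3 = 15: 839/61
a_4 = 1: 894/65
a_5 = 1: 1733/126
a_6 = 1: 2627/191
a_7 = 3: 9614/699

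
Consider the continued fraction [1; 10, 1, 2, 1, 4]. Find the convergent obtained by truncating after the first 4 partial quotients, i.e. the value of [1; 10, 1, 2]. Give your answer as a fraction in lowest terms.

Collapse the nested fraction from the inside out:
Start with 2.
1 + 1/(2/1) = 1 + 1/2 = 3/2
10 + 1/(3/2) = 10 + 2/3 = 32/3
1 + 1/(32/3) = 1 + 3/32 = 35/32

35/32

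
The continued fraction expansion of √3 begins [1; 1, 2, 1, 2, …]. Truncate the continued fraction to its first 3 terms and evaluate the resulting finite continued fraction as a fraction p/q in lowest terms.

Start with 2.
1 + 1/(2/1) = 1 + 1/2 = 3/2
1 + 1/(3/2) = 1 + 2/3 = 5/3

5/3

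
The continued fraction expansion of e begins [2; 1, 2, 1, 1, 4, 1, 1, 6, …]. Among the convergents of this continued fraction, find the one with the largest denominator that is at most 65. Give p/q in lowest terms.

List convergents until the denominator exceeds the bound:
a_0 = 2: 2/1  (≤ bound)
a_1 = 1: 3/1  (≤ bound)
a_2 = 2: 8/3  (≤ bound)
a_3 = 1: 11/4  (≤ bound)
a_4 = 1: 19/7  (≤ bound)
a_5 = 4: 87/32  (≤ bound)
a_6 = 1: 106/39  (≤ bound)
a_7 = 1: 193/71  (> 65, stop)

106/39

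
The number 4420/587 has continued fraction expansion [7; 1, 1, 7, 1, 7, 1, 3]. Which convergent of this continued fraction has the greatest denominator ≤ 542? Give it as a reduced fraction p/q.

1137/151

List convergents until the denominator exceeds the bound:
a_0 = 7: 7/1  (≤ bound)
a_1 = 1: 8/1  (≤ bound)
a_2 = 1: 15/2  (≤ bound)
a_3 = 7: 113/15  (≤ bound)
a_4 = 1: 128/17  (≤ bound)
a_5 = 7: 1009/134  (≤ bound)
a_6 = 1: 1137/151  (≤ bound)
a_7 = 3: 4420/587  (> 542, stop)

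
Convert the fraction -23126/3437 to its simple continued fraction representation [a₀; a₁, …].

[-7; 3, 1, 2, 6, 6, 1, 6]

Apply division with remainder until the remainder is 0:
⌊-23126/3437⌋ = -7, remainder 933
⌊3437/933⌋ = 3, remainder 638
⌊933/638⌋ = 1, remainder 295
⌊638/295⌋ = 2, remainder 48
⌊295/48⌋ = 6, remainder 7
⌊48/7⌋ = 6, remainder 6
⌊7/6⌋ = 1, remainder 1
⌊6/1⌋ = 6, remainder 0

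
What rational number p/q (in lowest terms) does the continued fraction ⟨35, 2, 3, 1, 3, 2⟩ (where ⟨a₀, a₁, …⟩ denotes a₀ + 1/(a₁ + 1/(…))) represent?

2729/77

Start with 2.
3 + 1/(2/1) = 3 + 1/2 = 7/2
1 + 1/(7/2) = 1 + 2/7 = 9/7
3 + 1/(9/7) = 3 + 7/9 = 34/9
2 + 1/(34/9) = 2 + 9/34 = 77/34
35 + 1/(77/34) = 35 + 34/77 = 2729/77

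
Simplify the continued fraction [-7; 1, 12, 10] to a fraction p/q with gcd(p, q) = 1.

Use the convergent recurrence hₖ = aₖ·hₖ₋₁ + hₖ₋₂ (and likewise for the denominators kₖ):
a_0 = -7: -7/1
a_1 = 1: -6/1
a_2 = 12: -79/13
a_3 = 10: -796/131

-796/131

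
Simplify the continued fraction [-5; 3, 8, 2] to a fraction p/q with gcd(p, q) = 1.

a_0 = -5: -5/1
a_1 = 3: -14/3
a_2 = 8: -117/25
a_3 = 2: -248/53

-248/53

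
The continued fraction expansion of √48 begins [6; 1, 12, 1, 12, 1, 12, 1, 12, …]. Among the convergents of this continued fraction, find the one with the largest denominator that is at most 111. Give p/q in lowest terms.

a_0 = 6: 6/1  (≤ bound)
a_1 = 1: 7/1  (≤ bound)
a_2 = 12: 90/13  (≤ bound)
a_3 = 1: 97/14  (≤ bound)
a_4 = 12: 1254/181  (> 111, stop)

97/14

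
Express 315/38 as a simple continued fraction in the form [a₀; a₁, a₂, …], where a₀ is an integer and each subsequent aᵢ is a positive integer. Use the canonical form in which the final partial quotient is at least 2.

[8; 3, 2, 5]

⌊315/38⌋ = 8, remainder 11
⌊38/11⌋ = 3, remainder 5
⌊11/5⌋ = 2, remainder 1
⌊5/1⌋ = 5, remainder 0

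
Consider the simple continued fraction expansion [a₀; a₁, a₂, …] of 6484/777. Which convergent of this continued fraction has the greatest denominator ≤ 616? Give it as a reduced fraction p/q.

List convergents until the denominator exceeds the bound:
a_0 = 8: 8/1  (≤ bound)
a_1 = 2: 17/2  (≤ bound)
a_2 = 1: 25/3  (≤ bound)
a_3 = 8: 217/26  (≤ bound)
a_4 = 1: 242/29  (≤ bound)
a_5 = 12: 3121/374  (≤ bound)
a_6 = 2: 6484/777  (> 616, stop)

3121/374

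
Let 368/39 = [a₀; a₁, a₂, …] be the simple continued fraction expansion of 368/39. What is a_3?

2

368 = 9·39 + 17, so a_0 = 9
39 = 2·17 + 5, so a_1 = 2
17 = 3·5 + 2, so a_2 = 3
5 = 2·2 + 1, so a_3 = 2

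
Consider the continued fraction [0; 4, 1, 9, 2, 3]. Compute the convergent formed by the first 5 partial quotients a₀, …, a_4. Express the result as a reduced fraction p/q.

21/103

Start with 2.
9 + 1/(2/1) = 9 + 1/2 = 19/2
1 + 1/(19/2) = 1 + 2/19 = 21/19
4 + 1/(21/19) = 4 + 19/21 = 103/21
0 + 1/(103/21) = 0 + 21/103 = 21/103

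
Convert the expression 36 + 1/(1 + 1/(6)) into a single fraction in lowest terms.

258/7

Start with 6.
1 + 1/(6/1) = 1 + 1/6 = 7/6
36 + 1/(7/6) = 36 + 6/7 = 258/7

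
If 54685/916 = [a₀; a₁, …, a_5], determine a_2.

2

⌊54685/916⌋ = 59, remainder 641
⌊916/641⌋ = 1, remainder 275
⌊641/275⌋ = 2, remainder 91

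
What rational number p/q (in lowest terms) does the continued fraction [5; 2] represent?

11/2

Start with 2.
5 + 1/(2/1) = 5 + 1/2 = 11/2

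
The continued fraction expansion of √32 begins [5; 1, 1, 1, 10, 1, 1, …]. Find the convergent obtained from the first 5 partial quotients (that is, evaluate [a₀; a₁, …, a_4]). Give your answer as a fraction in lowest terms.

a_0 = 5: 5/1
a_1 = 1: 6/1
a_2 = 1: 11/2
a_3 = 1: 17/3
a_4 = 10: 181/32

181/32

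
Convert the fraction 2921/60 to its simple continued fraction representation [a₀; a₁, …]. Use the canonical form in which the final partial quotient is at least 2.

2921 ÷ 60 → quotient 48, remainder 41
60 ÷ 41 → quotient 1, remainder 19
41 ÷ 19 → quotient 2, remainder 3
19 ÷ 3 → quotient 6, remainder 1
3 ÷ 1 → quotient 3, remainder 0

[48; 1, 2, 6, 3]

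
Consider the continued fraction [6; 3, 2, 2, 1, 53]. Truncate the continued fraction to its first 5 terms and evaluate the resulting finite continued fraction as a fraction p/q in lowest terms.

151/24

a_0 = 6: 6/1
a_1 = 3: 19/3
a_2 = 2: 44/7
a_3 = 2: 107/17
a_4 = 1: 151/24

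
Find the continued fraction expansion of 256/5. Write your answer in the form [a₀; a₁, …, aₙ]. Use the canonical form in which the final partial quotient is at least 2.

[51; 5]

256 = 51·5 + 1, so a_0 = 51
5 = 5·1 + 0, so a_1 = 5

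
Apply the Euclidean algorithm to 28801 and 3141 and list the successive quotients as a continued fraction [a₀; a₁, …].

Apply division with remainder until the remainder is 0:
28801 ÷ 3141 → quotient 9, remainder 532
3141 ÷ 532 → quotient 5, remainder 481
532 ÷ 481 → quotient 1, remainder 51
481 ÷ 51 → quotient 9, remainder 22
51 ÷ 22 → quotient 2, remainder 7
22 ÷ 7 → quotient 3, remainder 1
7 ÷ 1 → quotient 7, remainder 0

[9; 5, 1, 9, 2, 3, 7]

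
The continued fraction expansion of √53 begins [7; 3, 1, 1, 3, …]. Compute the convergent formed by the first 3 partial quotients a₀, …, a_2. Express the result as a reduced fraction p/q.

Start with 1.
3 + 1/(1/1) = 3 + 1/1 = 4/1
7 + 1/(4/1) = 7 + 1/4 = 29/4

29/4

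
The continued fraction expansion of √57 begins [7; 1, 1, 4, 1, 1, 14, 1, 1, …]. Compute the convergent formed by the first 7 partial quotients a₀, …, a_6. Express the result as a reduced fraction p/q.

2197/291

Start with 14.
1 + 1/(14/1) = 1 + 1/14 = 15/14
1 + 1/(15/14) = 1 + 14/15 = 29/15
4 + 1/(29/15) = 4 + 15/29 = 131/29
1 + 1/(131/29) = 1 + 29/131 = 160/131
1 + 1/(160/131) = 1 + 131/160 = 291/160
7 + 1/(291/160) = 7 + 160/291 = 2197/291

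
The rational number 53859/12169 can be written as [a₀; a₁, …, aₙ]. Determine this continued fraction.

[4; 2, 2, 1, 6, 1, 44, 5]

⌊53859/12169⌋ = 4, remainder 5183
⌊12169/5183⌋ = 2, remainder 1803
⌊5183/1803⌋ = 2, remainder 1577
⌊1803/1577⌋ = 1, remainder 226
⌊1577/226⌋ = 6, remainder 221
⌊226/221⌋ = 1, remainder 5
⌊221/5⌋ = 44, remainder 1
⌊5/1⌋ = 5, remainder 0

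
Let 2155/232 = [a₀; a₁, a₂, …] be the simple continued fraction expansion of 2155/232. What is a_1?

3

⌊2155/232⌋ = 9, remainder 67
⌊232/67⌋ = 3, remainder 31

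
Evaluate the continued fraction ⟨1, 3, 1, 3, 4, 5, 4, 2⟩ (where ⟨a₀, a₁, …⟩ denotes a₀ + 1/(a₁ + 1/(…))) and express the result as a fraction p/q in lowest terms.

Compute successive convergents:
a_0 = 1: 1/1
a_1 = 3: 4/3
a_2 = 1: 5/4
a_3 = 3: 19/15
a_4 = 4: 81/64
a_5 = 5: 424/335
a_6 = 4: 1777/1404
a_7 = 2: 3978/3143

3978/3143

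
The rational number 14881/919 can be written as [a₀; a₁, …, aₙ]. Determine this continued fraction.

[16; 5, 5, 4, 1, 6]

14881 ÷ 919 → quotient 16, remainder 177
919 ÷ 177 → quotient 5, remainder 34
177 ÷ 34 → quotient 5, remainder 7
34 ÷ 7 → quotient 4, remainder 6
7 ÷ 6 → quotient 1, remainder 1
6 ÷ 1 → quotient 6, remainder 0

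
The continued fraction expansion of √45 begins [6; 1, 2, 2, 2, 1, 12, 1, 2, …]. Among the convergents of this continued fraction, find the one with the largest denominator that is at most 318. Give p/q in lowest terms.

a_0 = 6: 6/1  (≤ bound)
a_1 = 1: 7/1  (≤ bound)
a_2 = 2: 20/3  (≤ bound)
a_3 = 2: 47/7  (≤ bound)
a_4 = 2: 114/17  (≤ bound)
a_5 = 1: 161/24  (≤ bound)
a_6 = 12: 2046/305  (≤ bound)
a_7 = 1: 2207/329  (> 318, stop)

2046/305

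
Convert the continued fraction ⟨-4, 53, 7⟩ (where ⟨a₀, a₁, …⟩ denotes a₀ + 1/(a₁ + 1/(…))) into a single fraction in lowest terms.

-1481/372

a_0 = -4: -4/1
a_1 = 53: -211/53
a_2 = 7: -1481/372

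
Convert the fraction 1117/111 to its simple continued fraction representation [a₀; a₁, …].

Apply division with remainder until the remainder is 0:
1117 ÷ 111 → quotient 10, remainder 7
111 ÷ 7 → quotient 15, remainder 6
7 ÷ 6 → quotient 1, remainder 1
6 ÷ 1 → quotient 6, remainder 0

[10; 15, 1, 6]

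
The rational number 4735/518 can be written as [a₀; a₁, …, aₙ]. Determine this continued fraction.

4735 ÷ 518 → quotient 9, remainder 73
518 ÷ 73 → quotient 7, remainder 7
73 ÷ 7 → quotient 10, remainder 3
7 ÷ 3 → quotient 2, remainder 1
3 ÷ 1 → quotient 3, remainder 0

[9; 7, 10, 2, 3]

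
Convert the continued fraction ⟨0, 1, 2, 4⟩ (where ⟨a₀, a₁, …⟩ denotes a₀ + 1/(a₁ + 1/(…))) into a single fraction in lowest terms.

Use the convergent recurrence hₖ = aₖ·hₖ₋₁ + hₖ₋₂ (and likewise for the denominators kₖ):
a_0 = 0: 0/1
a_1 = 1: 1/1
a_2 = 2: 2/3
a_3 = 4: 9/13

9/13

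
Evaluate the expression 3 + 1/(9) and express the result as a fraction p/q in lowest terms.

a_0 = 3: 3/1
a_1 = 9: 28/9

28/9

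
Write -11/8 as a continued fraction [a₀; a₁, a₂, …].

-11 = -2·8 + 5, so a_0 = -2
8 = 1·5 + 3, so a_1 = 1
5 = 1·3 + 2, so a_2 = 1
3 = 1·2 + 1, so a_3 = 1
2 = 2·1 + 0, so a_4 = 2

[-2; 1, 1, 1, 2]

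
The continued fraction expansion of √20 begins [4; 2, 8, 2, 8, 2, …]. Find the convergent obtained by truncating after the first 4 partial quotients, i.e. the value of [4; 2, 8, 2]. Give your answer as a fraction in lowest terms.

161/36

a_0 = 4: 4/1
a_1 = 2: 9/2
a_2 = 8: 76/17
a_3 = 2: 161/36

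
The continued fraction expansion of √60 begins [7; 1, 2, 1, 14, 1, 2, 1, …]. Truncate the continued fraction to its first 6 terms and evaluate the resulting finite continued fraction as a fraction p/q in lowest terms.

488/63

a_0 = 7: 7/1
a_1 = 1: 8/1
a_2 = 2: 23/3
a_3 = 1: 31/4
a_4 = 14: 457/59
a_5 = 1: 488/63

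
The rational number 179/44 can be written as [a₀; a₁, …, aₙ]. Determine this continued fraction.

[4; 14, 1, 2]

Apply division with remainder until the remainder is 0:
⌊179/44⌋ = 4, remainder 3
⌊44/3⌋ = 14, remainder 2
⌊3/2⌋ = 1, remainder 1
⌊2/1⌋ = 2, remainder 0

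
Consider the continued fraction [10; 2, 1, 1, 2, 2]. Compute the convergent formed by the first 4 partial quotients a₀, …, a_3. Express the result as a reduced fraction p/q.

52/5

Starting at the tail and folding back:
Start with 1.
1 + 1/(1/1) = 1 + 1/1 = 2/1
2 + 1/(2/1) = 2 + 1/2 = 5/2
10 + 1/(5/2) = 10 + 2/5 = 52/5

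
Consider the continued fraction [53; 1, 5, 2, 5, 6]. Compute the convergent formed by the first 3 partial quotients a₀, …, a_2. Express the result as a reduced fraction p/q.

323/6

a_0 = 53: 53/1
a_1 = 1: 54/1
a_2 = 5: 323/6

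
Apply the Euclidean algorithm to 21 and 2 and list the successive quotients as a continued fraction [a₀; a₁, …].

[10; 2]

21 ÷ 2 → quotient 10, remainder 1
2 ÷ 1 → quotient 2, remainder 0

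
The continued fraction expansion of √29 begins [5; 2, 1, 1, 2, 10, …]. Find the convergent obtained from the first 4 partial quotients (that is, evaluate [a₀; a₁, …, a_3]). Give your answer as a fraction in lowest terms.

27/5

a_0 = 5: 5/1
a_1 = 2: 11/2
a_2 = 1: 16/3
a_3 = 1: 27/5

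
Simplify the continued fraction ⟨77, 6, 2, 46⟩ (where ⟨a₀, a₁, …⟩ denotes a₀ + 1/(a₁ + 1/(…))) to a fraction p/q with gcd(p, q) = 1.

46601/604

Start with 46.
2 + 1/(46/1) = 2 + 1/46 = 93/46
6 + 1/(93/46) = 6 + 46/93 = 604/93
77 + 1/(604/93) = 77 + 93/604 = 46601/604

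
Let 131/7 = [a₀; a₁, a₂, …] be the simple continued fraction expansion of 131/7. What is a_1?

1

⌊131/7⌋ = 18, remainder 5
⌊7/5⌋ = 1, remainder 2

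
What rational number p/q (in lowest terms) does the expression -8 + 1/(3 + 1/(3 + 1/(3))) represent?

-254/33

a_0 = -8: -8/1
a_1 = 3: -23/3
a_2 = 3: -77/10
a_3 = 3: -254/33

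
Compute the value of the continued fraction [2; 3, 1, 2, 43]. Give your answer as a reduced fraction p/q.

1084/477

a_0 = 2: 2/1
a_1 = 3: 7/3
a_2 = 1: 9/4
a_3 = 2: 25/11
a_4 = 43: 1084/477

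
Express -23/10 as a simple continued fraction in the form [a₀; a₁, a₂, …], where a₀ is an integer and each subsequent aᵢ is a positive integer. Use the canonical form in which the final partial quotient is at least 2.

[-3; 1, 2, 3]

⌊-23/10⌋ = -3, remainder 7
⌊10/7⌋ = 1, remainder 3
⌊7/3⌋ = 2, remainder 1
⌊3/1⌋ = 3, remainder 0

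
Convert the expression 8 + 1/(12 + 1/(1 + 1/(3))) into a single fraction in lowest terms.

Use the convergent recurrence hₖ = aₖ·hₖ₋₁ + hₖ₋₂ (and likewise for the denominators kₖ):
a_0 = 8: 8/1
a_1 = 12: 97/12
a_2 = 1: 105/13
a_3 = 3: 412/51

412/51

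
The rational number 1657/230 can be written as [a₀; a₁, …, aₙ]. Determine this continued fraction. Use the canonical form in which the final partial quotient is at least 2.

[7; 4, 1, 8, 2, 2]

Run the Euclidean algorithm, recording each quotient:
1657 ÷ 230 → quotient 7, remainder 47
230 ÷ 47 → quotient 4, remainder 42
47 ÷ 42 → quotient 1, remainder 5
42 ÷ 5 → quotient 8, remainder 2
5 ÷ 2 → quotient 2, remainder 1
2 ÷ 1 → quotient 2, remainder 0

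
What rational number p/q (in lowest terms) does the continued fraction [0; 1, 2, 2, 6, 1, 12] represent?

476/669

Start with 12.
1 + 1/(12/1) = 1 + 1/12 = 13/12
6 + 1/(13/12) = 6 + 12/13 = 90/13
2 + 1/(90/13) = 2 + 13/90 = 193/90
2 + 1/(193/90) = 2 + 90/193 = 476/193
1 + 1/(476/193) = 1 + 193/476 = 669/476
0 + 1/(669/476) = 0 + 476/669 = 476/669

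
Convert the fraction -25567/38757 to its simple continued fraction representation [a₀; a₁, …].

-25567 ÷ 38757 → quotient -1, remainder 13190
38757 ÷ 13190 → quotient 2, remainder 12377
13190 ÷ 12377 → quotient 1, remainder 813
12377 ÷ 813 → quotient 15, remainder 182
813 ÷ 182 → quotient 4, remainder 85
182 ÷ 85 → quotient 2, remainder 12
85 ÷ 12 → quotient 7, remainder 1
12 ÷ 1 → quotient 12, remainder 0

[-1; 2, 1, 15, 4, 2, 7, 12]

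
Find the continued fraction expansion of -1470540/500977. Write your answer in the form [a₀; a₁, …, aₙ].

-1470540 = -3·500977 + 32391, so a_0 = -3
500977 = 15·32391 + 15112, so a_1 = 15
32391 = 2·15112 + 2167, so a_2 = 2
15112 = 6·2167 + 2110, so a_3 = 6
2167 = 1·2110 + 57, so a_4 = 1
2110 = 37·57 + 1, so a_5 = 37
57 = 57·1 + 0, so a_6 = 57

[-3; 15, 2, 6, 1, 37, 57]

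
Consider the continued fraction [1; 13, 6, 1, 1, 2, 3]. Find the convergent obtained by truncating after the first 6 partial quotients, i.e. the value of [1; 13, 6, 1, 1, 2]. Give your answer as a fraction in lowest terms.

467/434

Collapse the nested fraction from the inside out:
Start with 2.
1 + 1/(2/1) = 1 + 1/2 = 3/2
1 + 1/(3/2) = 1 + 2/3 = 5/3
6 + 1/(5/3) = 6 + 3/5 = 33/5
13 + 1/(33/5) = 13 + 5/33 = 434/33
1 + 1/(434/33) = 1 + 33/434 = 467/434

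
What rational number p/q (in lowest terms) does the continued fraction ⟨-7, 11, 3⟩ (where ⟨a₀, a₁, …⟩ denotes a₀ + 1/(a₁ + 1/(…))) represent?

-235/34

Use the convergent recurrence hₖ = aₖ·hₖ₋₁ + hₖ₋₂ (and likewise for the denominators kₖ):
a_0 = -7: -7/1
a_1 = 11: -76/11
a_2 = 3: -235/34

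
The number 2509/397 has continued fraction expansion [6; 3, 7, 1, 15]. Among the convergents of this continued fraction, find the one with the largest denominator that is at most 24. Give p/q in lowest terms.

139/22

a_0 = 6: 6/1  (≤ bound)
a_1 = 3: 19/3  (≤ bound)
a_2 = 7: 139/22  (≤ bound)
a_3 = 1: 158/25  (> 24, stop)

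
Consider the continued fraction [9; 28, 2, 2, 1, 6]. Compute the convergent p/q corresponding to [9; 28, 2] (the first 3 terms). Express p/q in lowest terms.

Start with 2.
28 + 1/(2/1) = 28 + 1/2 = 57/2
9 + 1/(57/2) = 9 + 2/57 = 515/57

515/57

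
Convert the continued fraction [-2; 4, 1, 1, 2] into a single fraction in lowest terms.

-41/23

Start with 2.
1 + 1/(2/1) = 1 + 1/2 = 3/2
1 + 1/(3/2) = 1 + 2/3 = 5/3
4 + 1/(5/3) = 4 + 3/5 = 23/5
-2 + 1/(23/5) = -2 + 5/23 = -41/23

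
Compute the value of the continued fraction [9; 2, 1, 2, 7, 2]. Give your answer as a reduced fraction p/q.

1181/126

Work from the innermost term outward:
Start with 2.
7 + 1/(2/1) = 7 + 1/2 = 15/2
2 + 1/(15/2) = 2 + 2/15 = 32/15
1 + 1/(32/15) = 1 + 15/32 = 47/32
2 + 1/(47/32) = 2 + 32/47 = 126/47
9 + 1/(126/47) = 9 + 47/126 = 1181/126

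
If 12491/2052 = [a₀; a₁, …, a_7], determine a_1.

⌊12491/2052⌋ = 6, remainder 179
⌊2052/179⌋ = 11, remainder 83

11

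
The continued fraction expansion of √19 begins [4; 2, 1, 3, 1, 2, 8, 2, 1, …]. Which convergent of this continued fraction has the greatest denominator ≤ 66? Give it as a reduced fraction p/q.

170/39

List convergents until the denominator exceeds the bound:
a_0 = 4: 4/1  (≤ bound)
a_1 = 2: 9/2  (≤ bound)
a_2 = 1: 13/3  (≤ bound)
a_3 = 3: 48/11  (≤ bound)
a_4 = 1: 61/14  (≤ bound)
a_5 = 2: 170/39  (≤ bound)
a_6 = 8: 1421/326  (> 66, stop)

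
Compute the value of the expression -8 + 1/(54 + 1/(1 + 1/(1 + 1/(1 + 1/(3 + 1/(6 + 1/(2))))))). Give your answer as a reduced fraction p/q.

a_0 = -8: -8/1
a_1 = 54: -431/54
a_2 = 1: -439/55
a_3 = 1: -870/109
a_4 = 1: -1309/164
a_5 = 3: -4797/601
a_6 = 6: -30091/3770
a_7 = 2: -64979/8141

-64979/8141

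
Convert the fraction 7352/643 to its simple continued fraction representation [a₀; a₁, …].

[11; 2, 3, 3, 1, 1, 5, 2]

⌊7352/643⌋ = 11, remainder 279
⌊643/279⌋ = 2, remainder 85
⌊279/85⌋ = 3, remainder 24
⌊85/24⌋ = 3, remainder 13
⌊24/13⌋ = 1, remainder 11
⌊13/11⌋ = 1, remainder 2
⌊11/2⌋ = 5, remainder 1
⌊2/1⌋ = 2, remainder 0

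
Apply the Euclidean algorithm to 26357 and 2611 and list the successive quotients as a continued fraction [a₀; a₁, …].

[10; 10, 1, 1, 3, 35]

⌊26357/2611⌋ = 10, remainder 247
⌊2611/247⌋ = 10, remainder 141
⌊247/141⌋ = 1, remainder 106
⌊141/106⌋ = 1, remainder 35
⌊106/35⌋ = 3, remainder 1
⌊35/1⌋ = 35, remainder 0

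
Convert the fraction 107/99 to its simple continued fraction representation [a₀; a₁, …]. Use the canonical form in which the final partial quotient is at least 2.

Run the Euclidean algorithm, recording each quotient:
107 ÷ 99 → quotient 1, remainder 8
99 ÷ 8 → quotient 12, remainder 3
8 ÷ 3 → quotient 2, remainder 2
3 ÷ 2 → quotient 1, remainder 1
2 ÷ 1 → quotient 2, remainder 0

[1; 12, 2, 1, 2]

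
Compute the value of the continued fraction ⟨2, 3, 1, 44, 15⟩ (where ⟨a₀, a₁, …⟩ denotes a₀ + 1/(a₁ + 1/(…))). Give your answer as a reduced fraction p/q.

a_0 = 2: 2/1
a_1 = 3: 7/3
a_2 = 1: 9/4
a_3 = 44: 403/179
a_4 = 15: 6054/2689

6054/2689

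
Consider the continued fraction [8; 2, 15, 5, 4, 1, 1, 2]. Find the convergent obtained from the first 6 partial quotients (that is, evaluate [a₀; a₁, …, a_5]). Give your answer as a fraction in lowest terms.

6923/816

Build up convergents one term at a time:
a_0 = 8: 8/1
a_1 = 2: 17/2
a_2 = 15: 263/31
a_3 = 5: 1332/157
a_4 = 4: 5591/659
a_5 = 1: 6923/816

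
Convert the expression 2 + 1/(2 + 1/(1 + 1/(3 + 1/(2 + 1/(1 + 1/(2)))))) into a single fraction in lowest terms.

a_0 = 2: 2/1
a_1 = 2: 5/2
a_2 = 1: 7/3
a_3 = 3: 26/11
a_4 = 2: 59/25
a_5 = 1: 85/36
a_6 = 2: 229/97

229/97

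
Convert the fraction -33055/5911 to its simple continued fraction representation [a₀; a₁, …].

-33055 = -6·5911 + 2411, so a_0 = -6
5911 = 2·2411 + 1089, so a_1 = 2
2411 = 2·1089 + 233, so a_2 = 2
1089 = 4·233 + 157, so a_3 = 4
233 = 1·157 + 76, so a_4 = 1
157 = 2·76 + 5, so a_5 = 2
76 = 15·5 + 1, so a_6 = 15
5 = 5·1 + 0, so a_7 = 5

[-6; 2, 2, 4, 1, 2, 15, 5]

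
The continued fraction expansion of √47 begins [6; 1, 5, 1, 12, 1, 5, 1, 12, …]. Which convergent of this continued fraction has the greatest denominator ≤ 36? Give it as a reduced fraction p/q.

a_0 = 6: 6/1  (≤ bound)
a_1 = 1: 7/1  (≤ bound)
a_2 = 5: 41/6  (≤ bound)
a_3 = 1: 48/7  (≤ bound)
a_4 = 12: 617/90  (> 36, stop)

48/7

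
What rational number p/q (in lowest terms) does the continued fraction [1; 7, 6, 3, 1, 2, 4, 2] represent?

5475/4804

Start with 2.
4 + 1/(2/1) = 4 + 1/2 = 9/2
2 + 1/(9/2) = 2 + 2/9 = 20/9
1 + 1/(20/9) = 1 + 9/20 = 29/20
3 + 1/(29/20) = 3 + 20/29 = 107/29
6 + 1/(107/29) = 6 + 29/107 = 671/107
7 + 1/(671/107) = 7 + 107/671 = 4804/671
1 + 1/(4804/671) = 1 + 671/4804 = 5475/4804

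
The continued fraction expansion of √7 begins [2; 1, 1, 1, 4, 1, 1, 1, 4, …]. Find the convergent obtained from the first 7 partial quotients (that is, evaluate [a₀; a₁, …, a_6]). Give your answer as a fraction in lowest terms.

82/31

Collapse the nested fraction from the inside out:
Start with 1.
1 + 1/(1/1) = 1 + 1/1 = 2/1
4 + 1/(2/1) = 4 + 1/2 = 9/2
1 + 1/(9/2) = 1 + 2/9 = 11/9
1 + 1/(11/9) = 1 + 9/11 = 20/11
1 + 1/(20/11) = 1 + 11/20 = 31/20
2 + 1/(31/20) = 2 + 20/31 = 82/31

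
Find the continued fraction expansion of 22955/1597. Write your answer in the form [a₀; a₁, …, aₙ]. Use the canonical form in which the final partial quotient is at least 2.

Run the Euclidean algorithm, recording each quotient:
⌊22955/1597⌋ = 14, remainder 597
⌊1597/597⌋ = 2, remainder 403
⌊597/403⌋ = 1, remainder 194
⌊403/194⌋ = 2, remainder 15
⌊194/15⌋ = 12, remainder 14
⌊15/14⌋ = 1, remainder 1
⌊14/1⌋ = 14, remainder 0

[14; 2, 1, 2, 12, 1, 14]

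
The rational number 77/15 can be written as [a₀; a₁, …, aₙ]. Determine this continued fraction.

[5; 7, 2]

Apply division with remainder until the remainder is 0:
⌊77/15⌋ = 5, remainder 2
⌊15/2⌋ = 7, remainder 1
⌊2/1⌋ = 2, remainder 0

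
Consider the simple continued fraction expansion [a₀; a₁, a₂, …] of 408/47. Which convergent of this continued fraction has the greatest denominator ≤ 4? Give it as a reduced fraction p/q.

List convergents until the denominator exceeds the bound:
a_0 = 8: 8/1  (≤ bound)
a_1 = 1: 9/1  (≤ bound)
a_2 = 2: 26/3  (≤ bound)
a_3 = 7: 191/22  (> 4, stop)

26/3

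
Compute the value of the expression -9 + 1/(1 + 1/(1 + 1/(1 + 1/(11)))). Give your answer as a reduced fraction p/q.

a_0 = -9: -9/1
a_1 = 1: -8/1
a_2 = 1: -17/2
a_3 = 1: -25/3
a_4 = 11: -292/35

-292/35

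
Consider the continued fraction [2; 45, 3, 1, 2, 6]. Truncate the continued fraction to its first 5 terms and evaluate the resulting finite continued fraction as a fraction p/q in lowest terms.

a_0 = 2: 2/1
a_1 = 45: 91/45
a_2 = 3: 275/136
a_3 = 1: 366/181
a_4 = 2: 1007/498

1007/498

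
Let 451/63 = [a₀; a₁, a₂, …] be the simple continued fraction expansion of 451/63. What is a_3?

3

Apply division with remainder until the remainder is 0:
451 = 7·63 + 10, so a_0 = 7
63 = 6·10 + 3, so a_1 = 6
10 = 3·3 + 1, so a_2 = 3
3 = 3·1 + 0, so a_3 = 3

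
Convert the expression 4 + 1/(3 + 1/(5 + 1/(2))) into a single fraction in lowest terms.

151/35

Start with 2.
5 + 1/(2/1) = 5 + 1/2 = 11/2
3 + 1/(11/2) = 3 + 2/11 = 35/11
4 + 1/(35/11) = 4 + 11/35 = 151/35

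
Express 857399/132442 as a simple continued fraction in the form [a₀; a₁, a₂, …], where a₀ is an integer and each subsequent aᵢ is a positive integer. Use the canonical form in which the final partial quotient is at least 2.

[6; 2, 9, 32, 3, 6, 5, 2]

857399 = 6·132442 + 62747, so a_0 = 6
132442 = 2·62747 + 6948, so a_1 = 2
62747 = 9·6948 + 215, so a_2 = 9
6948 = 32·215 + 68, so a_3 = 32
215 = 3·68 + 11, so a_4 = 3
68 = 6·11 + 2, so a_5 = 6
11 = 5·2 + 1, so a_6 = 5
2 = 2·1 + 0, so a_7 = 2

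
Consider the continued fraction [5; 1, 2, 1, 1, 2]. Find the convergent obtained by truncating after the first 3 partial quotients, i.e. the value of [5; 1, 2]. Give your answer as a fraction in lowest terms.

17/3

a_0 = 5: 5/1
a_1 = 1: 6/1
a_2 = 2: 17/3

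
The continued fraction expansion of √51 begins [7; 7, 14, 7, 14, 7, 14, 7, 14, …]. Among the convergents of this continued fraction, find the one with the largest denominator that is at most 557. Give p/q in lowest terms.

707/99

a_0 = 7: 7/1  (≤ bound)
a_1 = 7: 50/7  (≤ bound)
a_2 = 14: 707/99  (≤ bound)
a_3 = 7: 4999/700  (> 557, stop)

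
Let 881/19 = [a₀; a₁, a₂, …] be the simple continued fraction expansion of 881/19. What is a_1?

Repeatedly divide and take the remainder:
881 = 46·19 + 7, so a_0 = 46
19 = 2·7 + 5, so a_1 = 2

2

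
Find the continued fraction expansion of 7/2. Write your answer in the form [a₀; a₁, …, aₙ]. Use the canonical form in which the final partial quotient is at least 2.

[3; 2]

Repeatedly divide and take the remainder:
7 = 3·2 + 1, so a_0 = 3
2 = 2·1 + 0, so a_1 = 2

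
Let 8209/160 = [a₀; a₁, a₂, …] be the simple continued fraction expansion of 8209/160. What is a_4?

3

Repeatedly divide and take the remainder:
8209 = 51·160 + 49, so a_0 = 51
160 = 3·49 + 13, so a_1 = 3
49 = 3·13 + 10, so a_2 = 3
13 = 1·10 + 3, so a_3 = 1
10 = 3·3 + 1, so a_4 = 3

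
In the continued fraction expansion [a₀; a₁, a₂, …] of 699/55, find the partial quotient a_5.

2

Run the Euclidean algorithm, recording each quotient:
699 ÷ 55 → quotient 12, remainder 39
55 ÷ 39 → quotient 1, remainder 16
39 ÷ 16 → quotient 2, remainder 7
16 ÷ 7 → quotient 2, remainder 2
7 ÷ 2 → quotient 3, remainder 1
2 ÷ 1 → quotient 2, remainder 0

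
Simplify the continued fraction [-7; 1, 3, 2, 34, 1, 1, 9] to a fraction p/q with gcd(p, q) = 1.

-37211/5980

Use the convergent recurrence hₖ = aₖ·hₖ₋₁ + hₖ₋₂ (and likewise for the denominators kₖ):
a_0 = -7: -7/1
a_1 = 1: -6/1
a_2 = 3: -25/4
a_3 = 2: -56/9
a_4 = 34: -1929/310
a_5 = 1: -1985/319
a_6 = 1: -3914/629
a_7 = 9: -37211/5980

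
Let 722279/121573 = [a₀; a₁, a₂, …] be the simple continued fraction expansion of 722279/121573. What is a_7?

4

722279 ÷ 121573 → quotient 5, remainder 114414
121573 ÷ 114414 → quotient 1, remainder 7159
114414 ÷ 7159 → quotient 15, remainder 7029
7159 ÷ 7029 → quotient 1, remainder 130
7029 ÷ 130 → quotient 54, remainder 9
130 ÷ 9 → quotient 14, remainder 4
9 ÷ 4 → quotient 2, remainder 1
4 ÷ 1 → quotient 4, remainder 0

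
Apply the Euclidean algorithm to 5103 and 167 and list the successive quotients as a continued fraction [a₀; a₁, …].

Apply division with remainder until the remainder is 0:
⌊5103/167⌋ = 30, remainder 93
⌊167/93⌋ = 1, remainder 74
⌊93/74⌋ = 1, remainder 19
⌊74/19⌋ = 3, remainder 17
⌊19/17⌋ = 1, remainder 2
⌊17/2⌋ = 8, remainder 1
⌊2/1⌋ = 2, remainder 0

[30; 1, 1, 3, 1, 8, 2]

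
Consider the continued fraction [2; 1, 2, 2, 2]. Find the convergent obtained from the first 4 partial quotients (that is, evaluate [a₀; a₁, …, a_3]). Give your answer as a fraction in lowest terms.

19/7

a_0 = 2: 2/1
a_1 = 1: 3/1
a_2 = 2: 8/3
a_3 = 2: 19/7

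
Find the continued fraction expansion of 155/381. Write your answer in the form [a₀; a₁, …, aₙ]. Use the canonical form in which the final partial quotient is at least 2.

155 ÷ 381 → quotient 0, remainder 155
381 ÷ 155 → quotient 2, remainder 71
155 ÷ 71 → quotient 2, remainder 13
71 ÷ 13 → quotient 5, remainder 6
13 ÷ 6 → quotient 2, remainder 1
6 ÷ 1 → quotient 6, remainder 0

[0; 2, 2, 5, 2, 6]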